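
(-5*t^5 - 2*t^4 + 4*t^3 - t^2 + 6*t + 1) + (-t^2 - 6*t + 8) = -5*t^5 - 2*t^4 + 4*t^3 - 2*t^2 + 9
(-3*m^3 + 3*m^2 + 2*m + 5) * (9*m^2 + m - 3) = -27*m^5 + 24*m^4 + 30*m^3 + 38*m^2 - m - 15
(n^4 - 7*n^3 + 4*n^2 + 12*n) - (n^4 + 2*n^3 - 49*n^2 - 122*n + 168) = -9*n^3 + 53*n^2 + 134*n - 168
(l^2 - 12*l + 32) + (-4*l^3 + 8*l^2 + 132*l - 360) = -4*l^3 + 9*l^2 + 120*l - 328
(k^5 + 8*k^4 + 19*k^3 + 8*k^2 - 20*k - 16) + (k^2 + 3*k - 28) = k^5 + 8*k^4 + 19*k^3 + 9*k^2 - 17*k - 44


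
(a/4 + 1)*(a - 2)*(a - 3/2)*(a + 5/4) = a^4/4 + 7*a^3/16 - 83*a^2/32 - 7*a/16 + 15/4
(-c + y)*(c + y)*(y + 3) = -c^2*y - 3*c^2 + y^3 + 3*y^2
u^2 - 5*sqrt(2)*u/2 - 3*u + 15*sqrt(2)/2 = (u - 3)*(u - 5*sqrt(2)/2)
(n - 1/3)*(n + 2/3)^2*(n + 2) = n^4 + 3*n^3 + 2*n^2 - 4*n/27 - 8/27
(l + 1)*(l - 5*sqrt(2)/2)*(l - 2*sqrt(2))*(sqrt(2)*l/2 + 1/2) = sqrt(2)*l^4/2 - 4*l^3 + sqrt(2)*l^3/2 - 4*l^2 + 11*sqrt(2)*l^2/4 + 11*sqrt(2)*l/4 + 5*l + 5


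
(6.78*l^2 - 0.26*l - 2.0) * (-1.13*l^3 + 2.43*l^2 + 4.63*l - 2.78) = -7.6614*l^5 + 16.7692*l^4 + 33.0196*l^3 - 24.9122*l^2 - 8.5372*l + 5.56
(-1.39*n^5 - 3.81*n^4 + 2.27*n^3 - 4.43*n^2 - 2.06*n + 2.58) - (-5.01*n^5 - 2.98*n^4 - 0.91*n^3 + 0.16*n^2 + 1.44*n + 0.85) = 3.62*n^5 - 0.83*n^4 + 3.18*n^3 - 4.59*n^2 - 3.5*n + 1.73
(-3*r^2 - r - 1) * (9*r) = -27*r^3 - 9*r^2 - 9*r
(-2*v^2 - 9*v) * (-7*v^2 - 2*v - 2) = 14*v^4 + 67*v^3 + 22*v^2 + 18*v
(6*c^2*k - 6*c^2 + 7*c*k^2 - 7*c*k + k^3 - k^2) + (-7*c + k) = 6*c^2*k - 6*c^2 + 7*c*k^2 - 7*c*k - 7*c + k^3 - k^2 + k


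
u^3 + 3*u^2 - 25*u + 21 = (u - 3)*(u - 1)*(u + 7)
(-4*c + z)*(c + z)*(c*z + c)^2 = -4*c^4*z^2 - 8*c^4*z - 4*c^4 - 3*c^3*z^3 - 6*c^3*z^2 - 3*c^3*z + c^2*z^4 + 2*c^2*z^3 + c^2*z^2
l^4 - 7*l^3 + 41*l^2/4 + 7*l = l*(l - 4)*(l - 7/2)*(l + 1/2)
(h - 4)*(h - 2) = h^2 - 6*h + 8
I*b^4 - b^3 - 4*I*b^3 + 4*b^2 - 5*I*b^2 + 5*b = b*(b - 5)*(b + I)*(I*b + I)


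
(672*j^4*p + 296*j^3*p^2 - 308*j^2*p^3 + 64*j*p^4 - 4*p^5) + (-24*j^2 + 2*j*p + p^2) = 672*j^4*p + 296*j^3*p^2 - 308*j^2*p^3 - 24*j^2 + 64*j*p^4 + 2*j*p - 4*p^5 + p^2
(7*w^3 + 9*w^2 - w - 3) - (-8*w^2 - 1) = 7*w^3 + 17*w^2 - w - 2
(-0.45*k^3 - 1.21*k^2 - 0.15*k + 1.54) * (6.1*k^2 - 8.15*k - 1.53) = -2.745*k^5 - 3.7135*k^4 + 9.635*k^3 + 12.4678*k^2 - 12.3215*k - 2.3562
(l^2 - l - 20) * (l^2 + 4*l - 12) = l^4 + 3*l^3 - 36*l^2 - 68*l + 240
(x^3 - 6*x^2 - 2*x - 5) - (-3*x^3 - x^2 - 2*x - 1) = 4*x^3 - 5*x^2 - 4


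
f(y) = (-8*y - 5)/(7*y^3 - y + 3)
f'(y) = (1 - 21*y^2)*(-8*y - 5)/(7*y^3 - y + 3)^2 - 8/(7*y^3 - y + 3)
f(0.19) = -2.28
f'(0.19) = -2.99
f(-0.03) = -1.57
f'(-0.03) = -3.15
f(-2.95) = -0.11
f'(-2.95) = -0.07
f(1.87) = -0.43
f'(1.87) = 0.49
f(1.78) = -0.47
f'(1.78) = 0.56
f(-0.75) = 1.25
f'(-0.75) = -27.07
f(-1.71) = -0.29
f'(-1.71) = -0.31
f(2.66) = -0.20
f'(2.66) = 0.16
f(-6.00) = -0.03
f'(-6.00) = -0.00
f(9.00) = -0.02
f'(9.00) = 0.00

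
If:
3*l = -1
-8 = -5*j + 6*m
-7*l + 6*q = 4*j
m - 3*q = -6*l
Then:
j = -13/7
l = -1/3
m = -121/42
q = -205/126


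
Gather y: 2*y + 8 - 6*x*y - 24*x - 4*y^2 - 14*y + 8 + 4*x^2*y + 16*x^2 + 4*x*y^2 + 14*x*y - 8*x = 16*x^2 - 32*x + y^2*(4*x - 4) + y*(4*x^2 + 8*x - 12) + 16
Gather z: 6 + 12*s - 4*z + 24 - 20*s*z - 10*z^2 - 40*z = 12*s - 10*z^2 + z*(-20*s - 44) + 30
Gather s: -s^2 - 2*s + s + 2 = -s^2 - s + 2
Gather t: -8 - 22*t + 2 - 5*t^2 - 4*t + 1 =-5*t^2 - 26*t - 5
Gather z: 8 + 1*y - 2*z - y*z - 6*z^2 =y - 6*z^2 + z*(-y - 2) + 8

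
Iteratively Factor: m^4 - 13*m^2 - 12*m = (m)*(m^3 - 13*m - 12) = m*(m + 1)*(m^2 - m - 12) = m*(m + 1)*(m + 3)*(m - 4)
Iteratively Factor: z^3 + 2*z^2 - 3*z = (z + 3)*(z^2 - z) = (z - 1)*(z + 3)*(z)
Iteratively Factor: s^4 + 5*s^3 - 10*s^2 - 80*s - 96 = (s - 4)*(s^3 + 9*s^2 + 26*s + 24) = (s - 4)*(s + 3)*(s^2 + 6*s + 8) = (s - 4)*(s + 2)*(s + 3)*(s + 4)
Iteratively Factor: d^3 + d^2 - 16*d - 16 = (d + 4)*(d^2 - 3*d - 4) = (d + 1)*(d + 4)*(d - 4)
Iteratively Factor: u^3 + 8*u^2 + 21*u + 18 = (u + 2)*(u^2 + 6*u + 9) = (u + 2)*(u + 3)*(u + 3)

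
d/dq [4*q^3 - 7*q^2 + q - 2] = 12*q^2 - 14*q + 1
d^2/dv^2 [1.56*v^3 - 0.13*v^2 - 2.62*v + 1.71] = 9.36*v - 0.26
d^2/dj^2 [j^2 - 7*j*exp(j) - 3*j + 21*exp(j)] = -7*j*exp(j) + 7*exp(j) + 2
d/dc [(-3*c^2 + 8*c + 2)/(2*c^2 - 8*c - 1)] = 2*(4*c^2 - c + 4)/(4*c^4 - 32*c^3 + 60*c^2 + 16*c + 1)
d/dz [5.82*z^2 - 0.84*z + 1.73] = 11.64*z - 0.84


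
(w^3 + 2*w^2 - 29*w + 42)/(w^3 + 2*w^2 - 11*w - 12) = (w^2 + 5*w - 14)/(w^2 + 5*w + 4)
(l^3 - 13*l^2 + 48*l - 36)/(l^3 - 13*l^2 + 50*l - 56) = (l^3 - 13*l^2 + 48*l - 36)/(l^3 - 13*l^2 + 50*l - 56)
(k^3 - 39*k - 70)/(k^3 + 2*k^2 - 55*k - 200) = (k^2 - 5*k - 14)/(k^2 - 3*k - 40)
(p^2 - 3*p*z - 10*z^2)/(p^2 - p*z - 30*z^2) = (-p^2 + 3*p*z + 10*z^2)/(-p^2 + p*z + 30*z^2)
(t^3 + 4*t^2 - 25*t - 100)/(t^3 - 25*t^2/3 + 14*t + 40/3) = 3*(t^2 + 9*t + 20)/(3*t^2 - 10*t - 8)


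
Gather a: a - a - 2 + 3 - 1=0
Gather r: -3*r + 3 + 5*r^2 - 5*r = 5*r^2 - 8*r + 3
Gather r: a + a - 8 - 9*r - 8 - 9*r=2*a - 18*r - 16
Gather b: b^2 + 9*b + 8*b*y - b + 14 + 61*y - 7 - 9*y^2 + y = b^2 + b*(8*y + 8) - 9*y^2 + 62*y + 7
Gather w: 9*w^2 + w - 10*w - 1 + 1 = 9*w^2 - 9*w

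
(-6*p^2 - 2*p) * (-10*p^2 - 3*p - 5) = 60*p^4 + 38*p^3 + 36*p^2 + 10*p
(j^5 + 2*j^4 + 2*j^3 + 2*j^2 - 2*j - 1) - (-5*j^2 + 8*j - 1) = j^5 + 2*j^4 + 2*j^3 + 7*j^2 - 10*j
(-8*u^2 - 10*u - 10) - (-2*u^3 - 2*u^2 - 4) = 2*u^3 - 6*u^2 - 10*u - 6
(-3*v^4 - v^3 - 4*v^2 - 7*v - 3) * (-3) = 9*v^4 + 3*v^3 + 12*v^2 + 21*v + 9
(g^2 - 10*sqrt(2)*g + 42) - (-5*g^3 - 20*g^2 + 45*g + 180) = 5*g^3 + 21*g^2 - 45*g - 10*sqrt(2)*g - 138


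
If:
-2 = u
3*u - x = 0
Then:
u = -2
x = -6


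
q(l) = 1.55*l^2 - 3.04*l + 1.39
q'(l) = 3.1*l - 3.04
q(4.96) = 24.44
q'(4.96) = 12.34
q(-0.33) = 2.56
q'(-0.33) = -4.06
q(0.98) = -0.10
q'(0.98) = -0.00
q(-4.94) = 54.23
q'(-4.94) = -18.35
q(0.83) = -0.07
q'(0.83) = -0.47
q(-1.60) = 10.22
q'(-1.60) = -8.00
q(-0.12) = 1.78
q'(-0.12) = -3.41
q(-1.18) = 7.14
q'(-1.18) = -6.70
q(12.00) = 188.11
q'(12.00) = 34.16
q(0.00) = 1.39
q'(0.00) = -3.04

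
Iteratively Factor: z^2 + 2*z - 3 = (z + 3)*(z - 1)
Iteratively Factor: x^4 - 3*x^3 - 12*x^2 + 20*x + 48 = (x + 2)*(x^3 - 5*x^2 - 2*x + 24) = (x - 4)*(x + 2)*(x^2 - x - 6) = (x - 4)*(x - 3)*(x + 2)*(x + 2)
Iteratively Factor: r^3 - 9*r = (r + 3)*(r^2 - 3*r) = (r - 3)*(r + 3)*(r)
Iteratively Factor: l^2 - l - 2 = (l - 2)*(l + 1)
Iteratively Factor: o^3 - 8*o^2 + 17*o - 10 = (o - 1)*(o^2 - 7*o + 10) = (o - 5)*(o - 1)*(o - 2)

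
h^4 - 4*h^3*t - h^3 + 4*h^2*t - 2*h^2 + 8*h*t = h*(h - 2)*(h + 1)*(h - 4*t)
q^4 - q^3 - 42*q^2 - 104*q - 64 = (q - 8)*(q + 1)*(q + 2)*(q + 4)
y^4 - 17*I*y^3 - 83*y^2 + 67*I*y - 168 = (y - 8*I)*(y - 7*I)*(y - 3*I)*(y + I)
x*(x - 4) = x^2 - 4*x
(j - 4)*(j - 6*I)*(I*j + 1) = I*j^3 + 7*j^2 - 4*I*j^2 - 28*j - 6*I*j + 24*I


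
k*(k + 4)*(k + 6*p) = k^3 + 6*k^2*p + 4*k^2 + 24*k*p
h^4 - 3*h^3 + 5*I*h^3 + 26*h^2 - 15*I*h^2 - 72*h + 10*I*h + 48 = (h - 2)*(h - 1)*(h - 3*I)*(h + 8*I)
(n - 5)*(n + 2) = n^2 - 3*n - 10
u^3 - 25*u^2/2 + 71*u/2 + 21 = (u - 7)*(u - 6)*(u + 1/2)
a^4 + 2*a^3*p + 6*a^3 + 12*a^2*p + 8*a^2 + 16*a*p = a*(a + 2)*(a + 4)*(a + 2*p)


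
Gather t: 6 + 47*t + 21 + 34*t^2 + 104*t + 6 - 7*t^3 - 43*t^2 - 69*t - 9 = -7*t^3 - 9*t^2 + 82*t + 24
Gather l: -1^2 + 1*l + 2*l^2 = 2*l^2 + l - 1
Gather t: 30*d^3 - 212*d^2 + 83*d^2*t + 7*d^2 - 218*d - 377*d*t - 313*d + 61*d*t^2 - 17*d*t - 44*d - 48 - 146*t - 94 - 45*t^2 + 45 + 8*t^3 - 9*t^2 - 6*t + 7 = 30*d^3 - 205*d^2 - 575*d + 8*t^3 + t^2*(61*d - 54) + t*(83*d^2 - 394*d - 152) - 90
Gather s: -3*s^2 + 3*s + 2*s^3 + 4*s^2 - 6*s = 2*s^3 + s^2 - 3*s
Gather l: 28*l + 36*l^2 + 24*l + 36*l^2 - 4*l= 72*l^2 + 48*l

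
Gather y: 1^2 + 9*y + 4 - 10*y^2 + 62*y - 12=-10*y^2 + 71*y - 7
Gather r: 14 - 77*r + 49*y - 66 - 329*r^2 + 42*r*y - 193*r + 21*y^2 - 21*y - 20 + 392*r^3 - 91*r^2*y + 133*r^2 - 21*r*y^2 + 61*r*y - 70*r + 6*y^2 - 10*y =392*r^3 + r^2*(-91*y - 196) + r*(-21*y^2 + 103*y - 340) + 27*y^2 + 18*y - 72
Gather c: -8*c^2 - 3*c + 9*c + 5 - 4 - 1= -8*c^2 + 6*c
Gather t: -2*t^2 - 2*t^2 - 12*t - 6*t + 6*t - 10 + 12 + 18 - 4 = -4*t^2 - 12*t + 16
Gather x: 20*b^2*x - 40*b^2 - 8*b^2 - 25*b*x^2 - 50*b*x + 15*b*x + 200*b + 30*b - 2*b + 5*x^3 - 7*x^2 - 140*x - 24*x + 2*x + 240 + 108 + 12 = -48*b^2 + 228*b + 5*x^3 + x^2*(-25*b - 7) + x*(20*b^2 - 35*b - 162) + 360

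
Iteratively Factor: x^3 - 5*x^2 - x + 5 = (x + 1)*(x^2 - 6*x + 5) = (x - 5)*(x + 1)*(x - 1)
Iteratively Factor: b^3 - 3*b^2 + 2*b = (b)*(b^2 - 3*b + 2) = b*(b - 2)*(b - 1)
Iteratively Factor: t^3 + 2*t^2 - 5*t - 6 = (t - 2)*(t^2 + 4*t + 3) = (t - 2)*(t + 1)*(t + 3)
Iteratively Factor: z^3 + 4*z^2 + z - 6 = (z + 3)*(z^2 + z - 2) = (z - 1)*(z + 3)*(z + 2)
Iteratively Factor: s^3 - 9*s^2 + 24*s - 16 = (s - 1)*(s^2 - 8*s + 16) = (s - 4)*(s - 1)*(s - 4)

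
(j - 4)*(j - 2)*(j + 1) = j^3 - 5*j^2 + 2*j + 8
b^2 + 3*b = b*(b + 3)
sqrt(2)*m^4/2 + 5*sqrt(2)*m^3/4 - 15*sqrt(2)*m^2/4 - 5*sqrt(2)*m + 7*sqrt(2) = (m - 2)*(m - 1)*(m + 7/2)*(sqrt(2)*m/2 + sqrt(2))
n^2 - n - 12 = (n - 4)*(n + 3)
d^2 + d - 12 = (d - 3)*(d + 4)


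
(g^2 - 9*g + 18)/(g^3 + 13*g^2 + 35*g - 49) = (g^2 - 9*g + 18)/(g^3 + 13*g^2 + 35*g - 49)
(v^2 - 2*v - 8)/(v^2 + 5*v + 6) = (v - 4)/(v + 3)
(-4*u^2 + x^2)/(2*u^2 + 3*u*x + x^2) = (-2*u + x)/(u + x)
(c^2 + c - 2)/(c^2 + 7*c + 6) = (c^2 + c - 2)/(c^2 + 7*c + 6)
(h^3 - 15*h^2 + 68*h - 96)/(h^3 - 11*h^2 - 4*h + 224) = (h^2 - 7*h + 12)/(h^2 - 3*h - 28)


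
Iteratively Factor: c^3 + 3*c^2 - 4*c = (c - 1)*(c^2 + 4*c) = (c - 1)*(c + 4)*(c)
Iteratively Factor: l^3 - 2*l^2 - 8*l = (l - 4)*(l^2 + 2*l) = (l - 4)*(l + 2)*(l)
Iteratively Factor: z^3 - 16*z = (z + 4)*(z^2 - 4*z) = (z - 4)*(z + 4)*(z)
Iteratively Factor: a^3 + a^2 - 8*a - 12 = (a + 2)*(a^2 - a - 6) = (a + 2)^2*(a - 3)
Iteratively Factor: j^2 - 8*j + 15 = (j - 3)*(j - 5)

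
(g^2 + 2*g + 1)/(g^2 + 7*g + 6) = (g + 1)/(g + 6)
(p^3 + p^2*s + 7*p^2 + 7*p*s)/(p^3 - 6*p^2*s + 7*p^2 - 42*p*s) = (p + s)/(p - 6*s)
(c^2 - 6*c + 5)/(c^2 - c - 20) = (c - 1)/(c + 4)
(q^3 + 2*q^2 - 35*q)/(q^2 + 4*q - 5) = q*(q^2 + 2*q - 35)/(q^2 + 4*q - 5)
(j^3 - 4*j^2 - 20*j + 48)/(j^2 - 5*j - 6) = (j^2 + 2*j - 8)/(j + 1)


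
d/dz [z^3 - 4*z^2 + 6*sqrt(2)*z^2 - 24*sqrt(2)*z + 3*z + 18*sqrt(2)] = 3*z^2 - 8*z + 12*sqrt(2)*z - 24*sqrt(2) + 3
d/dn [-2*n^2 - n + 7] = -4*n - 1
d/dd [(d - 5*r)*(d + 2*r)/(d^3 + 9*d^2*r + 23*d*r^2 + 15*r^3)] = (-(d - 5*r)*(d + 2*r)*(3*d^2 + 18*d*r + 23*r^2) + (2*d - 3*r)*(d^3 + 9*d^2*r + 23*d*r^2 + 15*r^3))/(d^3 + 9*d^2*r + 23*d*r^2 + 15*r^3)^2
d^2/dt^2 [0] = 0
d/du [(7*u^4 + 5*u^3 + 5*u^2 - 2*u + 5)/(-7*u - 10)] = (-147*u^4 - 350*u^3 - 185*u^2 - 100*u + 55)/(49*u^2 + 140*u + 100)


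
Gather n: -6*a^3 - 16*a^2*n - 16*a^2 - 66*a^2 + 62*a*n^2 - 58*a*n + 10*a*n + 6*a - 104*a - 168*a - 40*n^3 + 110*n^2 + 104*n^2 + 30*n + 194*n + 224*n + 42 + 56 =-6*a^3 - 82*a^2 - 266*a - 40*n^3 + n^2*(62*a + 214) + n*(-16*a^2 - 48*a + 448) + 98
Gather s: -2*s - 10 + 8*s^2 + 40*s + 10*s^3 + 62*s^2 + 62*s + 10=10*s^3 + 70*s^2 + 100*s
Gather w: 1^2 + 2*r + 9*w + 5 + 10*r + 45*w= 12*r + 54*w + 6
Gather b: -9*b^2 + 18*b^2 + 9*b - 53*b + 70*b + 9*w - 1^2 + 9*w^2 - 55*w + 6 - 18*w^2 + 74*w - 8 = 9*b^2 + 26*b - 9*w^2 + 28*w - 3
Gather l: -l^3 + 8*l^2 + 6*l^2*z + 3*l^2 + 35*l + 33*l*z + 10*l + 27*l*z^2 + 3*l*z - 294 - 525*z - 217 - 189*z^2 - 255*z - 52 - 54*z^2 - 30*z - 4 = -l^3 + l^2*(6*z + 11) + l*(27*z^2 + 36*z + 45) - 243*z^2 - 810*z - 567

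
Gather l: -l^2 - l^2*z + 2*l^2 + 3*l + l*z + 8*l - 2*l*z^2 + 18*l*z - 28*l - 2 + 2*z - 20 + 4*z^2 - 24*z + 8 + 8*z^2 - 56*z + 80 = l^2*(1 - z) + l*(-2*z^2 + 19*z - 17) + 12*z^2 - 78*z + 66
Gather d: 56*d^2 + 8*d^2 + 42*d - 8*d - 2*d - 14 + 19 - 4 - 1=64*d^2 + 32*d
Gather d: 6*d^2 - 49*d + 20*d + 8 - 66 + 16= 6*d^2 - 29*d - 42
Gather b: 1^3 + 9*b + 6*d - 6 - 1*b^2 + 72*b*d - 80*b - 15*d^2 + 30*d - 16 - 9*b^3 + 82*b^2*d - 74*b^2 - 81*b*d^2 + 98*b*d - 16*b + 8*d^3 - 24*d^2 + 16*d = -9*b^3 + b^2*(82*d - 75) + b*(-81*d^2 + 170*d - 87) + 8*d^3 - 39*d^2 + 52*d - 21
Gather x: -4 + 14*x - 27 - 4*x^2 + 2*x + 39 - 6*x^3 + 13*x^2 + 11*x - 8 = -6*x^3 + 9*x^2 + 27*x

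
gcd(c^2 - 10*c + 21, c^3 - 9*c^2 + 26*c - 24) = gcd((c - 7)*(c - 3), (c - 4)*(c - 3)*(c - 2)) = c - 3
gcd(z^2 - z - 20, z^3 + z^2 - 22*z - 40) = z^2 - z - 20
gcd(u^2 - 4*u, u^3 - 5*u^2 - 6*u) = u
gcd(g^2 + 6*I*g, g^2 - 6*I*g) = g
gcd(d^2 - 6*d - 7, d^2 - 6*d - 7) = d^2 - 6*d - 7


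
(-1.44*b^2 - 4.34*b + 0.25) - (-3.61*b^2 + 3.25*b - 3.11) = 2.17*b^2 - 7.59*b + 3.36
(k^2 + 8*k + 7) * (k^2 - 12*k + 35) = k^4 - 4*k^3 - 54*k^2 + 196*k + 245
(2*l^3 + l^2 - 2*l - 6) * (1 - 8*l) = -16*l^4 - 6*l^3 + 17*l^2 + 46*l - 6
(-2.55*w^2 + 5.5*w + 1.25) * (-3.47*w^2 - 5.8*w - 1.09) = 8.8485*w^4 - 4.295*w^3 - 33.458*w^2 - 13.245*w - 1.3625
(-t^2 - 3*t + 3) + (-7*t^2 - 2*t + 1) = -8*t^2 - 5*t + 4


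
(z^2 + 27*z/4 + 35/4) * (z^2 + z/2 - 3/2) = z^4 + 29*z^3/4 + 85*z^2/8 - 23*z/4 - 105/8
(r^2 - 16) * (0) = 0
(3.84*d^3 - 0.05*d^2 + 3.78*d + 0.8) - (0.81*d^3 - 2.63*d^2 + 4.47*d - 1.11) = 3.03*d^3 + 2.58*d^2 - 0.69*d + 1.91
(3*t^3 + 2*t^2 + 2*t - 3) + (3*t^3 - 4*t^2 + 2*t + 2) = 6*t^3 - 2*t^2 + 4*t - 1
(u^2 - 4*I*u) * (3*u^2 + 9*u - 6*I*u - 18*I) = 3*u^4 + 9*u^3 - 18*I*u^3 - 24*u^2 - 54*I*u^2 - 72*u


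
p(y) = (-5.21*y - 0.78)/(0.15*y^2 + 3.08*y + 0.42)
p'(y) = (-5.21*y - 0.78)*(-0.3*y - 3.08)/(0.15*y^2 + 3.08*y + 0.42)^2 - 5.21/(0.15*y^2 + 3.08*y + 0.42)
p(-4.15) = -2.13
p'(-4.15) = 0.13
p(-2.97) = -1.98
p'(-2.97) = 0.12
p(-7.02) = -2.59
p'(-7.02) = 0.19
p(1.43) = -1.60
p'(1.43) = 0.08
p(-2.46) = -1.93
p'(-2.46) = 0.11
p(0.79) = -1.66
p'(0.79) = 0.10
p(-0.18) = -1.22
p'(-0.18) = 11.76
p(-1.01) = -1.77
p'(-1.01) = 0.12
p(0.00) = -1.86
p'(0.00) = 1.21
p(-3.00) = -1.99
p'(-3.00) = 0.12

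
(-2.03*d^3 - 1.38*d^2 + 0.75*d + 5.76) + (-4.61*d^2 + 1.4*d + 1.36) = -2.03*d^3 - 5.99*d^2 + 2.15*d + 7.12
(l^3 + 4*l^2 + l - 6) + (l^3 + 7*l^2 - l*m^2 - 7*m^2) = 2*l^3 + 11*l^2 - l*m^2 + l - 7*m^2 - 6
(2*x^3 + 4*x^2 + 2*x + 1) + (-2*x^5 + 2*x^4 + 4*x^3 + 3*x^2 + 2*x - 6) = -2*x^5 + 2*x^4 + 6*x^3 + 7*x^2 + 4*x - 5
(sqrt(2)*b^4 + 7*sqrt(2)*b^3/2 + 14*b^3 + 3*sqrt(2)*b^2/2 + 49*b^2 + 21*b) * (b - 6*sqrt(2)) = sqrt(2)*b^5 + 2*b^4 + 7*sqrt(2)*b^4/2 - 165*sqrt(2)*b^3/2 + 7*b^3 - 294*sqrt(2)*b^2 + 3*b^2 - 126*sqrt(2)*b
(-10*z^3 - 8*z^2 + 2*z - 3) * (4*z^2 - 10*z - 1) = -40*z^5 + 68*z^4 + 98*z^3 - 24*z^2 + 28*z + 3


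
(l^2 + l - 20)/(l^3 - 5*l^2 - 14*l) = (-l^2 - l + 20)/(l*(-l^2 + 5*l + 14))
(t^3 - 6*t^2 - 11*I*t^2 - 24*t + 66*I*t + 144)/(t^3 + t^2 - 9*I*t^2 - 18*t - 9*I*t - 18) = (t^2 + t*(-6 - 8*I) + 48*I)/(t^2 + t*(1 - 6*I) - 6*I)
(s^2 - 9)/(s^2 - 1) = (s^2 - 9)/(s^2 - 1)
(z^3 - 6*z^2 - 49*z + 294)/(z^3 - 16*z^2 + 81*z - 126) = (z + 7)/(z - 3)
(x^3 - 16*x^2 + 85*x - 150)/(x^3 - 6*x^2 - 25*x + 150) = (x - 5)/(x + 5)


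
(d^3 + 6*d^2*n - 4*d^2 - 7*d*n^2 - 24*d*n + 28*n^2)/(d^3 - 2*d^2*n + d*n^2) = (d^2 + 7*d*n - 4*d - 28*n)/(d*(d - n))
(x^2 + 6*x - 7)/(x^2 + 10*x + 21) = (x - 1)/(x + 3)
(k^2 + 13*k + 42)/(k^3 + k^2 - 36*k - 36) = (k + 7)/(k^2 - 5*k - 6)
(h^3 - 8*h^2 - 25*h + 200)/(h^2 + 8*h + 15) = (h^2 - 13*h + 40)/(h + 3)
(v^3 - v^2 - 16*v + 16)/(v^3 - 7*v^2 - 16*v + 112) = (v - 1)/(v - 7)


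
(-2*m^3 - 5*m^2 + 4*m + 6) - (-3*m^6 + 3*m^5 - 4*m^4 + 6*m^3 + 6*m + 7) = 3*m^6 - 3*m^5 + 4*m^4 - 8*m^3 - 5*m^2 - 2*m - 1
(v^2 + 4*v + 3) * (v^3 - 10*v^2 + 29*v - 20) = v^5 - 6*v^4 - 8*v^3 + 66*v^2 + 7*v - 60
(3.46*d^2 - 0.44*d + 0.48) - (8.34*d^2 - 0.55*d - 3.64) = -4.88*d^2 + 0.11*d + 4.12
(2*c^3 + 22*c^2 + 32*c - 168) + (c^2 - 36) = 2*c^3 + 23*c^2 + 32*c - 204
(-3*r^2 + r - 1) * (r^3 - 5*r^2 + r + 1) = -3*r^5 + 16*r^4 - 9*r^3 + 3*r^2 - 1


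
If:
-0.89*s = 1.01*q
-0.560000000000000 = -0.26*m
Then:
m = 2.15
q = -0.881188118811881*s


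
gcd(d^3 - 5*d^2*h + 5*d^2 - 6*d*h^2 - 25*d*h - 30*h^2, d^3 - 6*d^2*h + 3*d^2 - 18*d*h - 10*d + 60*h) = d^2 - 6*d*h + 5*d - 30*h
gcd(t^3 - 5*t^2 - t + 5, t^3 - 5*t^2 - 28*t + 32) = t - 1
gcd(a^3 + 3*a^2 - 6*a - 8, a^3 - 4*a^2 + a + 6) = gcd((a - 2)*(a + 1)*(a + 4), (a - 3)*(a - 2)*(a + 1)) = a^2 - a - 2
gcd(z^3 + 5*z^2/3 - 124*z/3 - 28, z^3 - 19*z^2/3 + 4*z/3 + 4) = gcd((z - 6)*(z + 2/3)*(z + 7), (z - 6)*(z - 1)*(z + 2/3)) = z^2 - 16*z/3 - 4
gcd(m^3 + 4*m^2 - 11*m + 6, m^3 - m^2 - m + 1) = m^2 - 2*m + 1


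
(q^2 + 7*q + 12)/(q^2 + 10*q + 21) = (q + 4)/(q + 7)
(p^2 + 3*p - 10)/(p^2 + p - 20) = (p - 2)/(p - 4)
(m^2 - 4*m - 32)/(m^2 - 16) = (m - 8)/(m - 4)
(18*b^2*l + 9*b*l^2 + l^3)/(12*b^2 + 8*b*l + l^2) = l*(3*b + l)/(2*b + l)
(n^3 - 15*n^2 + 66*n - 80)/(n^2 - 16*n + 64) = (n^2 - 7*n + 10)/(n - 8)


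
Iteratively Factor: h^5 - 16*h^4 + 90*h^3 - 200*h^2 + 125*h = (h - 1)*(h^4 - 15*h^3 + 75*h^2 - 125*h) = (h - 5)*(h - 1)*(h^3 - 10*h^2 + 25*h) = (h - 5)^2*(h - 1)*(h^2 - 5*h) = h*(h - 5)^2*(h - 1)*(h - 5)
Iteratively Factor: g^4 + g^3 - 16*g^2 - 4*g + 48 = (g - 2)*(g^3 + 3*g^2 - 10*g - 24) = (g - 2)*(g + 4)*(g^2 - g - 6) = (g - 2)*(g + 2)*(g + 4)*(g - 3)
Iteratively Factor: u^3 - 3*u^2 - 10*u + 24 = (u - 4)*(u^2 + u - 6) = (u - 4)*(u - 2)*(u + 3)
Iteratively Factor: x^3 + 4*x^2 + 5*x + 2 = (x + 2)*(x^2 + 2*x + 1) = (x + 1)*(x + 2)*(x + 1)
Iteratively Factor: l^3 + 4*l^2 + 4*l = (l)*(l^2 + 4*l + 4) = l*(l + 2)*(l + 2)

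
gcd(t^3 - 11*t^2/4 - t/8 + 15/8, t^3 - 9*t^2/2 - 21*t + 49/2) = t - 1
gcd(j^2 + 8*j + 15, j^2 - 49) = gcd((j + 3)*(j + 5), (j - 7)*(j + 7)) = 1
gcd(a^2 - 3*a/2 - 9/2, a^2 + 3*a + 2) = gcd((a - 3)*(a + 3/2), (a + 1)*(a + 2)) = 1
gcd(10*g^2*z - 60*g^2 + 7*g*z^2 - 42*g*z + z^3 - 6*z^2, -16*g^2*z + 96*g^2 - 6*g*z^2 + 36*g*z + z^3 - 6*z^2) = 2*g*z - 12*g + z^2 - 6*z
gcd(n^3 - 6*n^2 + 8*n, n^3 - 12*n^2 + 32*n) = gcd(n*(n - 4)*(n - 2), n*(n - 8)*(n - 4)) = n^2 - 4*n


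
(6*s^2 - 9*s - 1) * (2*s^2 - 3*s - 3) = 12*s^4 - 36*s^3 + 7*s^2 + 30*s + 3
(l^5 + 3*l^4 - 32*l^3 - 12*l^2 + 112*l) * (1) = l^5 + 3*l^4 - 32*l^3 - 12*l^2 + 112*l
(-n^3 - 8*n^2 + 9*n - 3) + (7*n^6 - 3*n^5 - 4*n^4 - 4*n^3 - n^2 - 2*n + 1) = 7*n^6 - 3*n^5 - 4*n^4 - 5*n^3 - 9*n^2 + 7*n - 2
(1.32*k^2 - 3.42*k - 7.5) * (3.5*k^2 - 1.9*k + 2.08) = 4.62*k^4 - 14.478*k^3 - 17.0064*k^2 + 7.1364*k - 15.6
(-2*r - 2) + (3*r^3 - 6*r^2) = 3*r^3 - 6*r^2 - 2*r - 2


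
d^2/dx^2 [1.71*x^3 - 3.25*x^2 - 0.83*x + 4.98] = 10.26*x - 6.5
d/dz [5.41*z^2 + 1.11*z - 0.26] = 10.82*z + 1.11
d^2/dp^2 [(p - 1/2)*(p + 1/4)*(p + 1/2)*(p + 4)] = 12*p^2 + 51*p/2 + 3/2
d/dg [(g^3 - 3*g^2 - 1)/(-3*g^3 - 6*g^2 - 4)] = 3*g*(-5*g^3 - 7*g + 4)/(9*g^6 + 36*g^5 + 36*g^4 + 24*g^3 + 48*g^2 + 16)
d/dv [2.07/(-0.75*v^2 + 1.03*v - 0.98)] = (3.105*v - 2.1321)/(0.75*v^2 - 1.03*v + 0.98)^2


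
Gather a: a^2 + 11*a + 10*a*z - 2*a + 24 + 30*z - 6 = a^2 + a*(10*z + 9) + 30*z + 18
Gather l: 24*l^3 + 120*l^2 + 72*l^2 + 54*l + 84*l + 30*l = 24*l^3 + 192*l^2 + 168*l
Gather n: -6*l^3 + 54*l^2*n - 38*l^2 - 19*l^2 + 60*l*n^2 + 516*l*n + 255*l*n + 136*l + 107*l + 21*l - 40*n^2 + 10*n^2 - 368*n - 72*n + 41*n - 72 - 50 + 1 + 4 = -6*l^3 - 57*l^2 + 264*l + n^2*(60*l - 30) + n*(54*l^2 + 771*l - 399) - 117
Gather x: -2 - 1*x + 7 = 5 - x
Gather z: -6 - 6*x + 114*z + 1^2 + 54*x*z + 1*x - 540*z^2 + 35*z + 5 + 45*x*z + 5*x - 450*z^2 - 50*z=-990*z^2 + z*(99*x + 99)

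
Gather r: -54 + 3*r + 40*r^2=40*r^2 + 3*r - 54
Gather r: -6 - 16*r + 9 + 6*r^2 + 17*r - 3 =6*r^2 + r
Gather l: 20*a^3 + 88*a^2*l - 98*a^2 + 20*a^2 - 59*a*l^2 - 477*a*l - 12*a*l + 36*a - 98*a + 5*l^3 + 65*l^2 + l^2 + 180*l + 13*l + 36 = 20*a^3 - 78*a^2 - 62*a + 5*l^3 + l^2*(66 - 59*a) + l*(88*a^2 - 489*a + 193) + 36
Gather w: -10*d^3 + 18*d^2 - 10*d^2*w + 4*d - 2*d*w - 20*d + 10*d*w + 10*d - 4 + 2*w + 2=-10*d^3 + 18*d^2 - 6*d + w*(-10*d^2 + 8*d + 2) - 2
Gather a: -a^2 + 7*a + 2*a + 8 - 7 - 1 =-a^2 + 9*a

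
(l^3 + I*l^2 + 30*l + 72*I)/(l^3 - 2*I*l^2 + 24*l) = (l + 3*I)/l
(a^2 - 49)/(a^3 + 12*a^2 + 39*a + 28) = (a - 7)/(a^2 + 5*a + 4)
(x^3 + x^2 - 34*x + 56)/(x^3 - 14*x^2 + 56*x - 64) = (x + 7)/(x - 8)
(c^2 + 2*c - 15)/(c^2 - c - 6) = (c + 5)/(c + 2)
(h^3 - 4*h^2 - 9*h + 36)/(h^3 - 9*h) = (h - 4)/h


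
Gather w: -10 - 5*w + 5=-5*w - 5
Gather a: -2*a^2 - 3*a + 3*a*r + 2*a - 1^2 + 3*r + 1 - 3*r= -2*a^2 + a*(3*r - 1)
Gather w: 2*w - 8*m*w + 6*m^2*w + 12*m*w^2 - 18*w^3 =12*m*w^2 - 18*w^3 + w*(6*m^2 - 8*m + 2)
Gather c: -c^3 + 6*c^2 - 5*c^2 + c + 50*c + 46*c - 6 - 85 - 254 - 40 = -c^3 + c^2 + 97*c - 385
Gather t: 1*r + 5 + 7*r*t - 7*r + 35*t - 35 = -6*r + t*(7*r + 35) - 30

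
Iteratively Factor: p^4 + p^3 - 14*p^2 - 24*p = (p + 2)*(p^3 - p^2 - 12*p) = p*(p + 2)*(p^2 - p - 12) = p*(p - 4)*(p + 2)*(p + 3)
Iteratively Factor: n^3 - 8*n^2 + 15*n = (n - 3)*(n^2 - 5*n) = n*(n - 3)*(n - 5)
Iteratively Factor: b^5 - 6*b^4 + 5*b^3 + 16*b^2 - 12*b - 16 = (b - 2)*(b^4 - 4*b^3 - 3*b^2 + 10*b + 8) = (b - 2)*(b + 1)*(b^3 - 5*b^2 + 2*b + 8) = (b - 2)*(b + 1)^2*(b^2 - 6*b + 8) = (b - 4)*(b - 2)*(b + 1)^2*(b - 2)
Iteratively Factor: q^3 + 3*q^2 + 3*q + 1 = (q + 1)*(q^2 + 2*q + 1) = (q + 1)^2*(q + 1)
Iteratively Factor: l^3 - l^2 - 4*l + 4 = (l - 1)*(l^2 - 4) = (l - 1)*(l + 2)*(l - 2)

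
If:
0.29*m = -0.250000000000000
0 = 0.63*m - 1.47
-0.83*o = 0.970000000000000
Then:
No Solution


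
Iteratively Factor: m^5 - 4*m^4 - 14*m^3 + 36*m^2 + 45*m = (m + 1)*(m^4 - 5*m^3 - 9*m^2 + 45*m) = (m + 1)*(m + 3)*(m^3 - 8*m^2 + 15*m) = m*(m + 1)*(m + 3)*(m^2 - 8*m + 15) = m*(m - 3)*(m + 1)*(m + 3)*(m - 5)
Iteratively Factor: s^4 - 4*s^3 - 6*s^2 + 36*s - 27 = (s - 1)*(s^3 - 3*s^2 - 9*s + 27) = (s - 3)*(s - 1)*(s^2 - 9) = (s - 3)*(s - 1)*(s + 3)*(s - 3)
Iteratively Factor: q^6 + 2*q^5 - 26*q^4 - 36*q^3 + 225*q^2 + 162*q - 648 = (q + 4)*(q^5 - 2*q^4 - 18*q^3 + 36*q^2 + 81*q - 162) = (q - 3)*(q + 4)*(q^4 + q^3 - 15*q^2 - 9*q + 54) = (q - 3)^2*(q + 4)*(q^3 + 4*q^2 - 3*q - 18) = (q - 3)^2*(q + 3)*(q + 4)*(q^2 + q - 6) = (q - 3)^2*(q + 3)^2*(q + 4)*(q - 2)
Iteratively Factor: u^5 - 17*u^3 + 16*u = (u + 4)*(u^4 - 4*u^3 - u^2 + 4*u) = (u - 1)*(u + 4)*(u^3 - 3*u^2 - 4*u) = u*(u - 1)*(u + 4)*(u^2 - 3*u - 4) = u*(u - 4)*(u - 1)*(u + 4)*(u + 1)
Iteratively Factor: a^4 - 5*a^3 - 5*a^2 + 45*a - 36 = (a + 3)*(a^3 - 8*a^2 + 19*a - 12) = (a - 3)*(a + 3)*(a^2 - 5*a + 4) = (a - 3)*(a - 1)*(a + 3)*(a - 4)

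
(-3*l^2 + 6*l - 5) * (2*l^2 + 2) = -6*l^4 + 12*l^3 - 16*l^2 + 12*l - 10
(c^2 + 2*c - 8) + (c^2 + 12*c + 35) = 2*c^2 + 14*c + 27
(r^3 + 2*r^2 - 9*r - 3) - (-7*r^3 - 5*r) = 8*r^3 + 2*r^2 - 4*r - 3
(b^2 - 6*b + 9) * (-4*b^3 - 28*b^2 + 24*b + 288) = -4*b^5 - 4*b^4 + 156*b^3 - 108*b^2 - 1512*b + 2592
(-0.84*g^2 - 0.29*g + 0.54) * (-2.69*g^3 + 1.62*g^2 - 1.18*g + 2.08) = 2.2596*g^5 - 0.5807*g^4 - 0.9312*g^3 - 0.5302*g^2 - 1.2404*g + 1.1232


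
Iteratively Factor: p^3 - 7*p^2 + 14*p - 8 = (p - 4)*(p^2 - 3*p + 2) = (p - 4)*(p - 1)*(p - 2)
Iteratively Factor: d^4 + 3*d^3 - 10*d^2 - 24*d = (d + 2)*(d^3 + d^2 - 12*d) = d*(d + 2)*(d^2 + d - 12) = d*(d + 2)*(d + 4)*(d - 3)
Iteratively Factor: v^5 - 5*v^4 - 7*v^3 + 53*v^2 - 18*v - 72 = (v - 3)*(v^4 - 2*v^3 - 13*v^2 + 14*v + 24) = (v - 3)*(v - 2)*(v^3 - 13*v - 12) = (v - 3)*(v - 2)*(v + 1)*(v^2 - v - 12) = (v - 3)*(v - 2)*(v + 1)*(v + 3)*(v - 4)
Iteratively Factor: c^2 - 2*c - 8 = (c - 4)*(c + 2)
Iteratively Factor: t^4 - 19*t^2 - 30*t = (t - 5)*(t^3 + 5*t^2 + 6*t) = (t - 5)*(t + 2)*(t^2 + 3*t) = (t - 5)*(t + 2)*(t + 3)*(t)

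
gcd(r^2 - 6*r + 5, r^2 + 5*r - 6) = r - 1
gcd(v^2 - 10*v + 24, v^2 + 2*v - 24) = v - 4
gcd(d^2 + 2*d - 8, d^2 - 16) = d + 4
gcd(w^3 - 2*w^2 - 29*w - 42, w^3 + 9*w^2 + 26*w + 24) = w^2 + 5*w + 6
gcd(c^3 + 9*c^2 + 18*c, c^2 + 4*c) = c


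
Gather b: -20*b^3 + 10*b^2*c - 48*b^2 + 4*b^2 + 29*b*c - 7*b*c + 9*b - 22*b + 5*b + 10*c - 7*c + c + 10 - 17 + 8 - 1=-20*b^3 + b^2*(10*c - 44) + b*(22*c - 8) + 4*c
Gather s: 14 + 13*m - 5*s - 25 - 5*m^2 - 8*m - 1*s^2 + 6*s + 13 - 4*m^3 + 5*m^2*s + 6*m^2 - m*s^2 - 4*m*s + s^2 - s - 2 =-4*m^3 + m^2 - m*s^2 + 5*m + s*(5*m^2 - 4*m)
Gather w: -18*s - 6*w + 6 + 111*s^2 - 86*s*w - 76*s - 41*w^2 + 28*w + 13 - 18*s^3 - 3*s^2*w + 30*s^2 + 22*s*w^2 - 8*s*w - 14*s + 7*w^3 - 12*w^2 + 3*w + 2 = -18*s^3 + 141*s^2 - 108*s + 7*w^3 + w^2*(22*s - 53) + w*(-3*s^2 - 94*s + 25) + 21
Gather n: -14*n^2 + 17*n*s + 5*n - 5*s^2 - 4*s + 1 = -14*n^2 + n*(17*s + 5) - 5*s^2 - 4*s + 1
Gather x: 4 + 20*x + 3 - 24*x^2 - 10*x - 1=-24*x^2 + 10*x + 6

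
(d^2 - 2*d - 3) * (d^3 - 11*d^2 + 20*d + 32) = d^5 - 13*d^4 + 39*d^3 + 25*d^2 - 124*d - 96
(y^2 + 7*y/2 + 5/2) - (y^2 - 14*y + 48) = 35*y/2 - 91/2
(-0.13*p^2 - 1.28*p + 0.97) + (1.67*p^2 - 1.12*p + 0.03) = 1.54*p^2 - 2.4*p + 1.0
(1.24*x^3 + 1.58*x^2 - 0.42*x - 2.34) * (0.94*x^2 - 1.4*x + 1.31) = 1.1656*x^5 - 0.2508*x^4 - 0.9824*x^3 + 0.4582*x^2 + 2.7258*x - 3.0654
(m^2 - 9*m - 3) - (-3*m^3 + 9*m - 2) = 3*m^3 + m^2 - 18*m - 1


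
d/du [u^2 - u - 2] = 2*u - 1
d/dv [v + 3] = 1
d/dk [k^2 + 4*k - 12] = 2*k + 4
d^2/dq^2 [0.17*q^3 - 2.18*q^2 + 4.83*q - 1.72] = 1.02*q - 4.36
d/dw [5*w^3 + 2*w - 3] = 15*w^2 + 2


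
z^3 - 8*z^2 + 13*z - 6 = (z - 6)*(z - 1)^2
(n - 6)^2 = n^2 - 12*n + 36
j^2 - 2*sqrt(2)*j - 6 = (j - 3*sqrt(2))*(j + sqrt(2))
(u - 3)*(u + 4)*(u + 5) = u^3 + 6*u^2 - 7*u - 60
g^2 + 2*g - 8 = (g - 2)*(g + 4)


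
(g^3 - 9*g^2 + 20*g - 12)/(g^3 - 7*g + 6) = (g - 6)/(g + 3)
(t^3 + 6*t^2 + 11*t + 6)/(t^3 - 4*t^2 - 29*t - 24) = (t + 2)/(t - 8)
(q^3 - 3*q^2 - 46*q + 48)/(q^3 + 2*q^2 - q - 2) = (q^2 - 2*q - 48)/(q^2 + 3*q + 2)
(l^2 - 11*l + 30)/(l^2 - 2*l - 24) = (l - 5)/(l + 4)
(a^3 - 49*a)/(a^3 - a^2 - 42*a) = (a + 7)/(a + 6)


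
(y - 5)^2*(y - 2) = y^3 - 12*y^2 + 45*y - 50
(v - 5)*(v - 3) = v^2 - 8*v + 15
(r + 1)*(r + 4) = r^2 + 5*r + 4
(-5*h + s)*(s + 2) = -5*h*s - 10*h + s^2 + 2*s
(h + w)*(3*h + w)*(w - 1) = 3*h^2*w - 3*h^2 + 4*h*w^2 - 4*h*w + w^3 - w^2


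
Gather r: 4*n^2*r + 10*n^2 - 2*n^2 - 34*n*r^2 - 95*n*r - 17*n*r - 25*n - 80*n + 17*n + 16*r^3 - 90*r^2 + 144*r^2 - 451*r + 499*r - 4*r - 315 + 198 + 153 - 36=8*n^2 - 88*n + 16*r^3 + r^2*(54 - 34*n) + r*(4*n^2 - 112*n + 44)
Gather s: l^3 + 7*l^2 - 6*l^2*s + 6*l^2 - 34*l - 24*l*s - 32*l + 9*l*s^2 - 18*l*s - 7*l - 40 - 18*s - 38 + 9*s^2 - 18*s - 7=l^3 + 13*l^2 - 73*l + s^2*(9*l + 9) + s*(-6*l^2 - 42*l - 36) - 85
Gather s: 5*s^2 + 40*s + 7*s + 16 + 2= 5*s^2 + 47*s + 18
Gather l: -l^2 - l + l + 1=1 - l^2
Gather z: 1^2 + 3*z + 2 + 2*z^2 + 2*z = 2*z^2 + 5*z + 3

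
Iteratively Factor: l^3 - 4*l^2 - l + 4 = (l + 1)*(l^2 - 5*l + 4) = (l - 1)*(l + 1)*(l - 4)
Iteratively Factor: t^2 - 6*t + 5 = (t - 5)*(t - 1)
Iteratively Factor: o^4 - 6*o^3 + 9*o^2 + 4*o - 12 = (o - 3)*(o^3 - 3*o^2 + 4) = (o - 3)*(o - 2)*(o^2 - o - 2) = (o - 3)*(o - 2)^2*(o + 1)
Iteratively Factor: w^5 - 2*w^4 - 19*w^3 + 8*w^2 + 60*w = (w - 2)*(w^4 - 19*w^2 - 30*w) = (w - 2)*(w + 3)*(w^3 - 3*w^2 - 10*w) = (w - 2)*(w + 2)*(w + 3)*(w^2 - 5*w) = (w - 5)*(w - 2)*(w + 2)*(w + 3)*(w)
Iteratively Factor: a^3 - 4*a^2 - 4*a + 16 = (a - 2)*(a^2 - 2*a - 8) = (a - 4)*(a - 2)*(a + 2)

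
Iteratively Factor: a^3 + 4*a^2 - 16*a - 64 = (a + 4)*(a^2 - 16) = (a - 4)*(a + 4)*(a + 4)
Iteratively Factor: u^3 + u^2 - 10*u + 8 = (u - 1)*(u^2 + 2*u - 8) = (u - 1)*(u + 4)*(u - 2)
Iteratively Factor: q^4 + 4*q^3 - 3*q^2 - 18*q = (q + 3)*(q^3 + q^2 - 6*q) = q*(q + 3)*(q^2 + q - 6) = q*(q + 3)^2*(q - 2)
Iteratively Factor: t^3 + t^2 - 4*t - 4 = (t + 2)*(t^2 - t - 2) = (t - 2)*(t + 2)*(t + 1)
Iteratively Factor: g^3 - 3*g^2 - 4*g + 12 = (g - 3)*(g^2 - 4) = (g - 3)*(g - 2)*(g + 2)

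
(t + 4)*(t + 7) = t^2 + 11*t + 28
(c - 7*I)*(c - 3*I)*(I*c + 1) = I*c^3 + 11*c^2 - 31*I*c - 21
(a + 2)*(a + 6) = a^2 + 8*a + 12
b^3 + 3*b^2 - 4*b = b*(b - 1)*(b + 4)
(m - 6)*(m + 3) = m^2 - 3*m - 18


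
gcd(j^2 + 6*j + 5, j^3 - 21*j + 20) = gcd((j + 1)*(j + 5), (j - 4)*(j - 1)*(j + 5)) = j + 5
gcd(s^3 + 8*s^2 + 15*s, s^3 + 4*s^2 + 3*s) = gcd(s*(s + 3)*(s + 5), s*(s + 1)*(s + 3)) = s^2 + 3*s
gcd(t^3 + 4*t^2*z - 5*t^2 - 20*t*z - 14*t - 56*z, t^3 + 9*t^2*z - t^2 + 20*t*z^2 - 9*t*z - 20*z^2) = t + 4*z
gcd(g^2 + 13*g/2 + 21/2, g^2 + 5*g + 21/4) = g + 7/2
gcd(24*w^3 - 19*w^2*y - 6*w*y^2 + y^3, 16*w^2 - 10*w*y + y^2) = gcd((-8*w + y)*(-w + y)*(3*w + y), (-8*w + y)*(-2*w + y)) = -8*w + y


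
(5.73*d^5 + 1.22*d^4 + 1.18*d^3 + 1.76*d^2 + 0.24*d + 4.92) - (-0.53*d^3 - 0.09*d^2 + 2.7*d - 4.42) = 5.73*d^5 + 1.22*d^4 + 1.71*d^3 + 1.85*d^2 - 2.46*d + 9.34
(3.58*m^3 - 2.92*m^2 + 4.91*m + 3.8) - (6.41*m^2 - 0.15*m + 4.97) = 3.58*m^3 - 9.33*m^2 + 5.06*m - 1.17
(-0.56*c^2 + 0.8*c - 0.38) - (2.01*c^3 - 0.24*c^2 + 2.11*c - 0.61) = -2.01*c^3 - 0.32*c^2 - 1.31*c + 0.23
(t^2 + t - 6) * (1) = t^2 + t - 6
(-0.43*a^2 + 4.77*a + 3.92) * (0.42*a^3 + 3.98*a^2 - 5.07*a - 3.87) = -0.1806*a^5 + 0.292*a^4 + 22.8111*a^3 - 6.9182*a^2 - 38.3343*a - 15.1704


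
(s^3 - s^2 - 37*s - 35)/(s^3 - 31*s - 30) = (s - 7)/(s - 6)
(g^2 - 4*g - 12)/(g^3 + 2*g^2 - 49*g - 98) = (g - 6)/(g^2 - 49)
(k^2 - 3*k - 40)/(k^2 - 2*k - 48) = (k + 5)/(k + 6)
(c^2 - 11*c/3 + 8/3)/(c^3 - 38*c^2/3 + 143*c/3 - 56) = (c - 1)/(c^2 - 10*c + 21)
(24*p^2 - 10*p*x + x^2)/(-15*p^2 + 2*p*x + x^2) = (24*p^2 - 10*p*x + x^2)/(-15*p^2 + 2*p*x + x^2)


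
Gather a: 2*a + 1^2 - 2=2*a - 1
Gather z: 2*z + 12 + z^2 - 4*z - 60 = z^2 - 2*z - 48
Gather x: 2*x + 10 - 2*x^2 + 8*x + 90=-2*x^2 + 10*x + 100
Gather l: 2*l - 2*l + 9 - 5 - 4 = 0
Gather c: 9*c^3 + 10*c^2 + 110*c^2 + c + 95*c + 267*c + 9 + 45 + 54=9*c^3 + 120*c^2 + 363*c + 108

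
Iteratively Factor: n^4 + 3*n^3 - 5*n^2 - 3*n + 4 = (n + 4)*(n^3 - n^2 - n + 1) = (n + 1)*(n + 4)*(n^2 - 2*n + 1) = (n - 1)*(n + 1)*(n + 4)*(n - 1)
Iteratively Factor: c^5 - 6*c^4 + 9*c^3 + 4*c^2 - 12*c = (c)*(c^4 - 6*c^3 + 9*c^2 + 4*c - 12) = c*(c + 1)*(c^3 - 7*c^2 + 16*c - 12) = c*(c - 2)*(c + 1)*(c^2 - 5*c + 6) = c*(c - 2)^2*(c + 1)*(c - 3)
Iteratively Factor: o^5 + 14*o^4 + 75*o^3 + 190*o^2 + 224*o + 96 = (o + 1)*(o^4 + 13*o^3 + 62*o^2 + 128*o + 96) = (o + 1)*(o + 4)*(o^3 + 9*o^2 + 26*o + 24) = (o + 1)*(o + 2)*(o + 4)*(o^2 + 7*o + 12) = (o + 1)*(o + 2)*(o + 4)^2*(o + 3)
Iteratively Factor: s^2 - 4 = (s - 2)*(s + 2)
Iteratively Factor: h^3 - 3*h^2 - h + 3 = (h + 1)*(h^2 - 4*h + 3) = (h - 3)*(h + 1)*(h - 1)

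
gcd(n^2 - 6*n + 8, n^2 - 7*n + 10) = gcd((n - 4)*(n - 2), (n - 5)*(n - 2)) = n - 2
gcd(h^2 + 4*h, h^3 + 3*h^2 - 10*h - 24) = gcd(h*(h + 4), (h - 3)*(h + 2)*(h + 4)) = h + 4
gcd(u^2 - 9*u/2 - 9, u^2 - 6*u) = u - 6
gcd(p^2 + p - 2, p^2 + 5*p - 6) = p - 1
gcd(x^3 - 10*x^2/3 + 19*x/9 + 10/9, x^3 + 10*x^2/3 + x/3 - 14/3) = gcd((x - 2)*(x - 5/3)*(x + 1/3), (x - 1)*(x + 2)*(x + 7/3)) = 1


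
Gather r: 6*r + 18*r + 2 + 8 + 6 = 24*r + 16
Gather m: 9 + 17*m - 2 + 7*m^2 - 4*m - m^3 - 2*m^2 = -m^3 + 5*m^2 + 13*m + 7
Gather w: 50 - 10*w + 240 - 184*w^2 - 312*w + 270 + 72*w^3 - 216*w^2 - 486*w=72*w^3 - 400*w^2 - 808*w + 560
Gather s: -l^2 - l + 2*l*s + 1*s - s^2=-l^2 - l - s^2 + s*(2*l + 1)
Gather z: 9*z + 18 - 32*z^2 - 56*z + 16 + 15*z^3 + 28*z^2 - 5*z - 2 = 15*z^3 - 4*z^2 - 52*z + 32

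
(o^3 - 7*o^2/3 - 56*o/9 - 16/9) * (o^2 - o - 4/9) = o^5 - 10*o^4/3 - 13*o^3/3 + 148*o^2/27 + 368*o/81 + 64/81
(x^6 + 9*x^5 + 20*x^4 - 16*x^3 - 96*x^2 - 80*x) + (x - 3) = x^6 + 9*x^5 + 20*x^4 - 16*x^3 - 96*x^2 - 79*x - 3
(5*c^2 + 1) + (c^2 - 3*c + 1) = 6*c^2 - 3*c + 2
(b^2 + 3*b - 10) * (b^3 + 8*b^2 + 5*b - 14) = b^5 + 11*b^4 + 19*b^3 - 79*b^2 - 92*b + 140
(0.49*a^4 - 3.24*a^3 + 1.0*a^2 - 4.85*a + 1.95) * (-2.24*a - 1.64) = -1.0976*a^5 + 6.454*a^4 + 3.0736*a^3 + 9.224*a^2 + 3.586*a - 3.198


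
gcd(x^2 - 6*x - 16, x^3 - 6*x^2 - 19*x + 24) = x - 8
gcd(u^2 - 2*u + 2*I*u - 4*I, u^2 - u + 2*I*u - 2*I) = u + 2*I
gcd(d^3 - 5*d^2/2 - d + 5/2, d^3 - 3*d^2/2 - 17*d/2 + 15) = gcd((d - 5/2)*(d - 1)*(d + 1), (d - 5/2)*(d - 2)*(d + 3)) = d - 5/2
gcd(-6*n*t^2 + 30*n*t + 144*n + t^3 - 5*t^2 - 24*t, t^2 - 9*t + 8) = t - 8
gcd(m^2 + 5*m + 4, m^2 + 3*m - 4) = m + 4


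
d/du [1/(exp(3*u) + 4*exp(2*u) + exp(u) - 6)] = (-3*exp(2*u) - 8*exp(u) - 1)*exp(u)/(exp(3*u) + 4*exp(2*u) + exp(u) - 6)^2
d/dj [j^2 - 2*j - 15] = 2*j - 2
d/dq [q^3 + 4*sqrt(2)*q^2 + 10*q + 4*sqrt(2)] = 3*q^2 + 8*sqrt(2)*q + 10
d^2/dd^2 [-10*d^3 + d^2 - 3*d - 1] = 2 - 60*d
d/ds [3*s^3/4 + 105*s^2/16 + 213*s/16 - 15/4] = 9*s^2/4 + 105*s/8 + 213/16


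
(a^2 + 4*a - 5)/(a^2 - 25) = (a - 1)/(a - 5)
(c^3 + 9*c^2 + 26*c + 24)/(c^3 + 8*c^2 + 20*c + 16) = (c + 3)/(c + 2)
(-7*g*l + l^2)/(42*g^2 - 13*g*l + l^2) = -l/(6*g - l)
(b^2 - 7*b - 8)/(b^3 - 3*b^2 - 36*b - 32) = 1/(b + 4)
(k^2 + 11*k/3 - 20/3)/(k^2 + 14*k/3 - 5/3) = (3*k - 4)/(3*k - 1)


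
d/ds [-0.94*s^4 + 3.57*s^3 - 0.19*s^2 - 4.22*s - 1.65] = -3.76*s^3 + 10.71*s^2 - 0.38*s - 4.22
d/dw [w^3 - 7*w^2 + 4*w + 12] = 3*w^2 - 14*w + 4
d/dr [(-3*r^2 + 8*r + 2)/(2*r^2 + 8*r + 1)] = 2*(-20*r^2 - 7*r - 4)/(4*r^4 + 32*r^3 + 68*r^2 + 16*r + 1)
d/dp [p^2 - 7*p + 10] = 2*p - 7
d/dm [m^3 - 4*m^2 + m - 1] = 3*m^2 - 8*m + 1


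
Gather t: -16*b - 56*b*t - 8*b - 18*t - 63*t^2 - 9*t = -24*b - 63*t^2 + t*(-56*b - 27)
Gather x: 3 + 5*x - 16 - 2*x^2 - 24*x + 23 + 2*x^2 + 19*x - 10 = 0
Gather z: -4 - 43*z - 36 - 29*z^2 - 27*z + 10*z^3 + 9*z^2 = 10*z^3 - 20*z^2 - 70*z - 40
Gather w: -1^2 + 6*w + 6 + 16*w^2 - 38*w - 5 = 16*w^2 - 32*w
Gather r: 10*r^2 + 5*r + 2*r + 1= 10*r^2 + 7*r + 1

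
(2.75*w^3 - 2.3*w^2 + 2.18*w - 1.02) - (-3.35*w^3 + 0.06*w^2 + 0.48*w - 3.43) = 6.1*w^3 - 2.36*w^2 + 1.7*w + 2.41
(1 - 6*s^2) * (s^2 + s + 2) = -6*s^4 - 6*s^3 - 11*s^2 + s + 2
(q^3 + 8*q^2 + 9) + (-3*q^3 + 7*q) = -2*q^3 + 8*q^2 + 7*q + 9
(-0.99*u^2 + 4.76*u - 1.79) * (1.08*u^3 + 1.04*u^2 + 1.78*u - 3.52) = -1.0692*u^5 + 4.1112*u^4 + 1.255*u^3 + 10.096*u^2 - 19.9414*u + 6.3008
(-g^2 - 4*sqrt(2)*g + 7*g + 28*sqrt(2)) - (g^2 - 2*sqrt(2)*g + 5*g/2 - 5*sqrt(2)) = -2*g^2 - 2*sqrt(2)*g + 9*g/2 + 33*sqrt(2)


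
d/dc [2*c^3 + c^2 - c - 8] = 6*c^2 + 2*c - 1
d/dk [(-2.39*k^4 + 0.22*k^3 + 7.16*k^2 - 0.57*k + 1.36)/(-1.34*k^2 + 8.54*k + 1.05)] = (6.4052*k^5 - 61.5266*k^4 - 6.2804*k^3 + 61.0756*k^2 + 18.6808*k - 12.2129)/(1.7956*k^4 - 22.8872*k^3 + 70.1176*k^2 + 17.934*k + 1.1025)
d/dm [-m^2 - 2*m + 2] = -2*m - 2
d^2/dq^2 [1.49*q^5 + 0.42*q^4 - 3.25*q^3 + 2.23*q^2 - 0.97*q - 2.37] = 29.8*q^3 + 5.04*q^2 - 19.5*q + 4.46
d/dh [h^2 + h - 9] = 2*h + 1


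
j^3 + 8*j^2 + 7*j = j*(j + 1)*(j + 7)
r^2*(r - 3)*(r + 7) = r^4 + 4*r^3 - 21*r^2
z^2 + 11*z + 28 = (z + 4)*(z + 7)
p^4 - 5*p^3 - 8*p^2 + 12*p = p*(p - 6)*(p - 1)*(p + 2)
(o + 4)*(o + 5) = o^2 + 9*o + 20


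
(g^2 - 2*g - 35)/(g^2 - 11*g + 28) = (g + 5)/(g - 4)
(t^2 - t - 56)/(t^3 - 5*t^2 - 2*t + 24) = (t^2 - t - 56)/(t^3 - 5*t^2 - 2*t + 24)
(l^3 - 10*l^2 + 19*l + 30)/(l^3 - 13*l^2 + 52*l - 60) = (l + 1)/(l - 2)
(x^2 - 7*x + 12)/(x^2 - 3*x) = (x - 4)/x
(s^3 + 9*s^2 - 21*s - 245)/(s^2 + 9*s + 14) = (s^2 + 2*s - 35)/(s + 2)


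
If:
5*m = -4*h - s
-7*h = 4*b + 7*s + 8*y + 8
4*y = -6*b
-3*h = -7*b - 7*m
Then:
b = -2*y/3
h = 2/9 - y/2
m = 19*y/42 + 2/21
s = -11*y/42 - 86/63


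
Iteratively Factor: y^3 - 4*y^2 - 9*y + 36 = (y - 4)*(y^2 - 9) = (y - 4)*(y - 3)*(y + 3)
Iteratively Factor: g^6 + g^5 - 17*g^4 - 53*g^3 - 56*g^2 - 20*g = (g + 2)*(g^5 - g^4 - 15*g^3 - 23*g^2 - 10*g) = (g + 1)*(g + 2)*(g^4 - 2*g^3 - 13*g^2 - 10*g) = (g - 5)*(g + 1)*(g + 2)*(g^3 + 3*g^2 + 2*g) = (g - 5)*(g + 1)^2*(g + 2)*(g^2 + 2*g) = (g - 5)*(g + 1)^2*(g + 2)^2*(g)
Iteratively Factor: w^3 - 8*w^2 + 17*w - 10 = (w - 2)*(w^2 - 6*w + 5) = (w - 5)*(w - 2)*(w - 1)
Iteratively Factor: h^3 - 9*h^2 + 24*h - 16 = (h - 4)*(h^2 - 5*h + 4) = (h - 4)^2*(h - 1)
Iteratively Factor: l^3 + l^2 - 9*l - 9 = (l + 3)*(l^2 - 2*l - 3) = (l - 3)*(l + 3)*(l + 1)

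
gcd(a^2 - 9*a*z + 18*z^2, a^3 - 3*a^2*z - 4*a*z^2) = 1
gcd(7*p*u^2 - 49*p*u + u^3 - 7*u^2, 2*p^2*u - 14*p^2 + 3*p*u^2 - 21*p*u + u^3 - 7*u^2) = u - 7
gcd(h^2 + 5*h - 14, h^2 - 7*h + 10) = h - 2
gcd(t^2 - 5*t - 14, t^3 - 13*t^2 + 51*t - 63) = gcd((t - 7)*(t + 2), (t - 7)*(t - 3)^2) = t - 7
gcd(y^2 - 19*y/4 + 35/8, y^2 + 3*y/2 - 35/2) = y - 7/2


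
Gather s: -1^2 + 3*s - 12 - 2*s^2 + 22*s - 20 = -2*s^2 + 25*s - 33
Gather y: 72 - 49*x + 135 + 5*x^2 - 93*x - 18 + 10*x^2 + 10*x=15*x^2 - 132*x + 189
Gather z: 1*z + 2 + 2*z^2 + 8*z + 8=2*z^2 + 9*z + 10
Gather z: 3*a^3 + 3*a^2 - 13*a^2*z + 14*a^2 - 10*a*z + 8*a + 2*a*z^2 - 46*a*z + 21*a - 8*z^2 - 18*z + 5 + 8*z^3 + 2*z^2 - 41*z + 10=3*a^3 + 17*a^2 + 29*a + 8*z^3 + z^2*(2*a - 6) + z*(-13*a^2 - 56*a - 59) + 15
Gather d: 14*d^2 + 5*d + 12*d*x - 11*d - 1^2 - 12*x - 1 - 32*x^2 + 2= 14*d^2 + d*(12*x - 6) - 32*x^2 - 12*x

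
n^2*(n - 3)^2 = n^4 - 6*n^3 + 9*n^2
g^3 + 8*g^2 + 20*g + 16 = (g + 2)^2*(g + 4)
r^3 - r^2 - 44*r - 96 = (r - 8)*(r + 3)*(r + 4)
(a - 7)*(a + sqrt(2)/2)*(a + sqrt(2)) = a^3 - 7*a^2 + 3*sqrt(2)*a^2/2 - 21*sqrt(2)*a/2 + a - 7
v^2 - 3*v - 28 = (v - 7)*(v + 4)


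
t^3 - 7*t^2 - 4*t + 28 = (t - 7)*(t - 2)*(t + 2)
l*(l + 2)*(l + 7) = l^3 + 9*l^2 + 14*l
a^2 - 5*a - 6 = (a - 6)*(a + 1)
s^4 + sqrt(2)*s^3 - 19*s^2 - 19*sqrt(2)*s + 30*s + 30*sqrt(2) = (s - 3)*(s - 2)*(s + 5)*(s + sqrt(2))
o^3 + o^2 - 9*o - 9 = (o - 3)*(o + 1)*(o + 3)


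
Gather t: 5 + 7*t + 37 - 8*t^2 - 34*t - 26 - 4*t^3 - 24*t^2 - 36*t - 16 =-4*t^3 - 32*t^2 - 63*t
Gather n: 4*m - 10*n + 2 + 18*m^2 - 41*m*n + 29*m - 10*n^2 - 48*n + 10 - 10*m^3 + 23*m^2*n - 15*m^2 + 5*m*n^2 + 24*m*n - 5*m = -10*m^3 + 3*m^2 + 28*m + n^2*(5*m - 10) + n*(23*m^2 - 17*m - 58) + 12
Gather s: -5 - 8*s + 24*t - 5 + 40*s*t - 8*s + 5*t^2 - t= s*(40*t - 16) + 5*t^2 + 23*t - 10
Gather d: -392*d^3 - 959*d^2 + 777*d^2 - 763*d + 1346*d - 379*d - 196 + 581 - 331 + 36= -392*d^3 - 182*d^2 + 204*d + 90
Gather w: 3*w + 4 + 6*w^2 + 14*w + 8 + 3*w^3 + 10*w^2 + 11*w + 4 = 3*w^3 + 16*w^2 + 28*w + 16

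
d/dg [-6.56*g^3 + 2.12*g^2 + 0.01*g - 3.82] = -19.68*g^2 + 4.24*g + 0.01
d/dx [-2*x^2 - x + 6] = -4*x - 1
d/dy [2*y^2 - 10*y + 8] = 4*y - 10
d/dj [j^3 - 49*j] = 3*j^2 - 49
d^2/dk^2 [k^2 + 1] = 2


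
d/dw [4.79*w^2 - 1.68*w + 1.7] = 9.58*w - 1.68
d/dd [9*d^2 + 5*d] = 18*d + 5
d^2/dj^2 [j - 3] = 0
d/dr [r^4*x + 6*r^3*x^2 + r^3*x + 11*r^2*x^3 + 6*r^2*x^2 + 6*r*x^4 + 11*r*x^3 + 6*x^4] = x*(4*r^3 + 18*r^2*x + 3*r^2 + 22*r*x^2 + 12*r*x + 6*x^3 + 11*x^2)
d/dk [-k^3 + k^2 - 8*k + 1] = -3*k^2 + 2*k - 8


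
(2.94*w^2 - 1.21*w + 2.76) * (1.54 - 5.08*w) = -14.9352*w^3 + 10.6744*w^2 - 15.8842*w + 4.2504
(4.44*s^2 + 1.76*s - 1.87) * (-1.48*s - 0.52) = -6.5712*s^3 - 4.9136*s^2 + 1.8524*s + 0.9724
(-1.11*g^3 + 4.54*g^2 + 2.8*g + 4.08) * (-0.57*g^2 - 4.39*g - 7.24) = 0.6327*g^5 + 2.2851*g^4 - 13.4902*g^3 - 47.4872*g^2 - 38.1832*g - 29.5392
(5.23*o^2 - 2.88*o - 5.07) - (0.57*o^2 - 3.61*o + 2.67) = 4.66*o^2 + 0.73*o - 7.74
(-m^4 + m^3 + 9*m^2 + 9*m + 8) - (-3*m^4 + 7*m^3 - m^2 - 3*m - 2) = 2*m^4 - 6*m^3 + 10*m^2 + 12*m + 10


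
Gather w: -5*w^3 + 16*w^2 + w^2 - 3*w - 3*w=-5*w^3 + 17*w^2 - 6*w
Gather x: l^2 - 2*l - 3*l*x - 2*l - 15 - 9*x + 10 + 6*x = l^2 - 4*l + x*(-3*l - 3) - 5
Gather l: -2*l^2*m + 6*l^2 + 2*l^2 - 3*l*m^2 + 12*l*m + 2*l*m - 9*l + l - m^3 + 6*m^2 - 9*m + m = l^2*(8 - 2*m) + l*(-3*m^2 + 14*m - 8) - m^3 + 6*m^2 - 8*m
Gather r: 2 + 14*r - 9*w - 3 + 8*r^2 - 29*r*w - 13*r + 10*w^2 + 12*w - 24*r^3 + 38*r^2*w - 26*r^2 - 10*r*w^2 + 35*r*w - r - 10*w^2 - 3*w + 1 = -24*r^3 + r^2*(38*w - 18) + r*(-10*w^2 + 6*w)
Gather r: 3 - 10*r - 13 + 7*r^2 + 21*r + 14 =7*r^2 + 11*r + 4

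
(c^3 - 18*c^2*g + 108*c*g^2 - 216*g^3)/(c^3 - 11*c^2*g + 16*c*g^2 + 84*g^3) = (c^2 - 12*c*g + 36*g^2)/(c^2 - 5*c*g - 14*g^2)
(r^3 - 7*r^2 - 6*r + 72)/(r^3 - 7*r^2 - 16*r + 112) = (r^2 - 3*r - 18)/(r^2 - 3*r - 28)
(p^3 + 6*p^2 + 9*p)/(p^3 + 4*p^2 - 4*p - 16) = p*(p^2 + 6*p + 9)/(p^3 + 4*p^2 - 4*p - 16)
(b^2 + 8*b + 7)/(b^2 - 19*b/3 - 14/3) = 3*(b^2 + 8*b + 7)/(3*b^2 - 19*b - 14)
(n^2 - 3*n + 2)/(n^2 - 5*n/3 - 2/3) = 3*(n - 1)/(3*n + 1)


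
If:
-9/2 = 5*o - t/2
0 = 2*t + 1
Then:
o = -19/20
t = -1/2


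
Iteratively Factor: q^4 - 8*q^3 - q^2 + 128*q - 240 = (q - 3)*(q^3 - 5*q^2 - 16*q + 80) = (q - 3)*(q + 4)*(q^2 - 9*q + 20) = (q - 4)*(q - 3)*(q + 4)*(q - 5)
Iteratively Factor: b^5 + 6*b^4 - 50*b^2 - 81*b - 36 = (b + 3)*(b^4 + 3*b^3 - 9*b^2 - 23*b - 12) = (b - 3)*(b + 3)*(b^3 + 6*b^2 + 9*b + 4) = (b - 3)*(b + 1)*(b + 3)*(b^2 + 5*b + 4) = (b - 3)*(b + 1)*(b + 3)*(b + 4)*(b + 1)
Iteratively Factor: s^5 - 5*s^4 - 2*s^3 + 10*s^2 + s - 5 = (s - 1)*(s^4 - 4*s^3 - 6*s^2 + 4*s + 5) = (s - 1)*(s + 1)*(s^3 - 5*s^2 - s + 5) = (s - 5)*(s - 1)*(s + 1)*(s^2 - 1) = (s - 5)*(s - 1)^2*(s + 1)*(s + 1)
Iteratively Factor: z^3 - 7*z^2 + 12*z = (z - 4)*(z^2 - 3*z) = (z - 4)*(z - 3)*(z)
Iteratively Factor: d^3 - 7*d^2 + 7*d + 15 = (d + 1)*(d^2 - 8*d + 15) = (d - 3)*(d + 1)*(d - 5)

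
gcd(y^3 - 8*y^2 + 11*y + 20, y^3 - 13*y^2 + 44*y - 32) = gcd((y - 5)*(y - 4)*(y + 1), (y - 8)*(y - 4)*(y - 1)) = y - 4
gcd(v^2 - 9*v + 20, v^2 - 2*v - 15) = v - 5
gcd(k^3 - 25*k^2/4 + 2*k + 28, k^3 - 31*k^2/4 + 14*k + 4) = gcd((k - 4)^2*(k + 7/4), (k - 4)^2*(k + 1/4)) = k^2 - 8*k + 16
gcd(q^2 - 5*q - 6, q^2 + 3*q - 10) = 1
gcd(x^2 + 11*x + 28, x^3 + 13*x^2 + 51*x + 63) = x + 7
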